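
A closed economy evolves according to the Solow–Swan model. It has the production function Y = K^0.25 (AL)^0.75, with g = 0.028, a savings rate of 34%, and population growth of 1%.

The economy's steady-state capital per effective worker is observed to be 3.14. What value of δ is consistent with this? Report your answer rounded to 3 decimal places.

δ ≈ 0.106

In steady state, investment equals break-even investment: s·k^α = (n + g + δ)·k.
So s / (n + g + δ) = (k*)^(1−α) = 3.14^0.75 = 2.3588.
Therefore n + g + δ = s / 2.3588 = 0.34 / 2.3588 = 0.1441, so δ = 0.1441 − 0.038 = 0.1061.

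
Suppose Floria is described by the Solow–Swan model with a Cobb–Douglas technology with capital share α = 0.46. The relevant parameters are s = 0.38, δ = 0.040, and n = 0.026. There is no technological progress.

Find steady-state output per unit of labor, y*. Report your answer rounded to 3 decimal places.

At the steady state, Δk = 0, so s·k^α = (n + δ)·k.
Rearranging, k^(1−α) = s / (n + δ).
k^0.54 = 0.38 / (0.026 + 0.040) = 0.38 / 0.066 = 5.7576
k* = 5.7576^(1/0.54) ≈ 25.5773
y* = (k*)^α = 25.5773^0.46 ≈ 4.4424

y* = 4.442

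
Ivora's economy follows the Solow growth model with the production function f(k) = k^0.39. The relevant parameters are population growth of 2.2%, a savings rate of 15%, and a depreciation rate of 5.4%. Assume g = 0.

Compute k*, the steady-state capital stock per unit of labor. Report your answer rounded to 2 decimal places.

At the steady state, Δk = 0, so s·k^α = (n + δ)·k.
Dividing both sides by k: k^(1−α) = s / (n + δ).
k^0.61 = 0.15 / (0.022 + 0.054) = 0.15 / 0.076 = 1.9737
k* = 1.9737^(1/0.61) ≈ 3.0484

k* = 3.05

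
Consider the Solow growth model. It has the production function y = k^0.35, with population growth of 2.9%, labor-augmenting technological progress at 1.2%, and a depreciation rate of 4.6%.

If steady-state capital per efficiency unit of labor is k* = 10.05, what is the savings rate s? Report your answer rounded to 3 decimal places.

s ≈ 0.390

Steady state requires s·f(k) = (n + g + δ)·k, i.e. s·k^α = (n + g + δ)·k.
So s / (n + g + δ) = (k*)^(1−α) = 10.05^0.65 = 4.4813.
Therefore s = 4.4813 × (n + g + δ) = 4.4813 × 0.087 = 0.3899.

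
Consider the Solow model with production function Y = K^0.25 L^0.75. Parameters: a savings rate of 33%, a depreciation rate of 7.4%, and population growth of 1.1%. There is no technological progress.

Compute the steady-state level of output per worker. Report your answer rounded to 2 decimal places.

At the steady state, Δk = 0, so s·k^α = (n + δ)·k.
Rearranging, k^(1−α) = s / (n + δ).
k^0.75 = 0.33 / (0.011 + 0.074) = 0.33 / 0.085 = 3.8824
k* = 3.8824^(1/0.75) ≈ 6.1019
y* = (k*)^α = 6.1019^0.25 ≈ 1.5717

y* = 1.57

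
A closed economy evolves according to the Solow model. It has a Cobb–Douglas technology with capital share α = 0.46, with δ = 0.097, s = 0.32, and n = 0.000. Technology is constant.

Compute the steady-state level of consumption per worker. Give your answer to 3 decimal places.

c* = 1.880

At the steady state, Δk = 0, so s·k^α = (n + δ)·k.
Rearranging, k^(1−α) = s / (n + δ).
k^0.54 = 0.32 / (0.000 + 0.097) = 0.32 / 0.097 = 3.2990
k* = 3.2990^(1/0.54) ≈ 9.1194
y* = (k*)^α = 9.1194^0.46 ≈ 2.7643
c* = (1 − s)·y* = (1 − 0.32) × 2.7643 ≈ 1.8797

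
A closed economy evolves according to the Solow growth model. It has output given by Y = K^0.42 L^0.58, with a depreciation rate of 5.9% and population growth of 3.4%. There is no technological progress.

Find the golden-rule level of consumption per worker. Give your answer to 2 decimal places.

c_gold ≈ 1.73

At the golden rule, f'(k) = n + δ, so α·k^(α−1) = n + δ and k_gold = (α/(n + δ))^(1/(1−α)).
k_gold = (0.42/0.093)^(1/0.58) = 4.5161^1.7241 ≈ 13.4548
c_gold = f(k_gold) − (n + δ)·k_gold = 2.9794 − 0.093×13.4548 ≈ 1.7281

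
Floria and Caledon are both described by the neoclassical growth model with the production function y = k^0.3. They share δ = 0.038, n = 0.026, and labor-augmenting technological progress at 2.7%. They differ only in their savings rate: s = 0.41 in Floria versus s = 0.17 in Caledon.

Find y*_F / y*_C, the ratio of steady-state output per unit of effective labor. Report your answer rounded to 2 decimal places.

Steady-state y* = [s/(n + g + δ)]^(α/(1−α)), so the ratio is [ (s_F/(n + g + δ)_F) / (s_C/(n + g + δ)_C) ]^0.4286.
s_F/(n + g + δ)_F = 0.41/0.091 = 4.5055; s_C/(n + g + δ)_C = 0.17/0.091 = 1.8681.
Ratio = (4.5055/1.8681)^0.4286 = 2.4118^0.4286 ≈ 1.4584

y*_F / y*_C ≈ 1.46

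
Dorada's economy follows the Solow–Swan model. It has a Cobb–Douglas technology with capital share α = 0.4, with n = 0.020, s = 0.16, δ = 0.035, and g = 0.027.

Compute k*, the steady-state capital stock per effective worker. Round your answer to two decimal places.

k* = 3.05

Steady state requires s·f(k) = (n + g + δ)·k, i.e. s·k^α = (n + g + δ)·k.
Rearranging, k^(1−α) = s / (n + g + δ).
k^0.6 = 0.16 / (0.020 + 0.027 + 0.035) = 0.16 / 0.082 = 1.9512
k* = 1.9512^(1/0.6) ≈ 3.0467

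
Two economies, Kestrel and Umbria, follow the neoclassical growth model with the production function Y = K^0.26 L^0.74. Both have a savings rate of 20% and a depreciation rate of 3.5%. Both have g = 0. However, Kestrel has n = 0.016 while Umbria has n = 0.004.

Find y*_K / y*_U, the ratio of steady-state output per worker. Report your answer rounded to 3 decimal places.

y*_K / y*_U ≈ 0.910

Steady-state y* = [s/(n + δ)]^(α/(1−α)), so the ratio is [ (s_K/(n + δ)_K) / (s_U/(n + δ)_U) ]^0.3514.
s_K/(n + δ)_K = 0.20/0.051 = 3.9216; s_U/(n + δ)_U = 0.20/0.039 = 5.1282.
Ratio = (3.9216/5.1282)^0.3514 = 0.7647^0.3514 ≈ 0.9100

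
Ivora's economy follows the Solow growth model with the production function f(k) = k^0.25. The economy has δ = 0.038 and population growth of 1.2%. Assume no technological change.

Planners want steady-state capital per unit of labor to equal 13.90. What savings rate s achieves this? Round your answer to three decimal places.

At the steady state, Δk = 0, so s·k^α = (n + δ)·k.
So s / (n + δ) = (k*)^(1−α) = 13.90^0.75 = 7.1988.
Therefore s = 7.1988 × (n + δ) = 7.1988 × 0.050 = 0.3599.

s ≈ 0.360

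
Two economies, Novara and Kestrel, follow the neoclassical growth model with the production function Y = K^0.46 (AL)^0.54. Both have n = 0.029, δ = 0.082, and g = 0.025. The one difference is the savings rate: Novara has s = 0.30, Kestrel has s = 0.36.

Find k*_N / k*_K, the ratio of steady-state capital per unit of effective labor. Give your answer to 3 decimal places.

ratio ≈ 0.713

Steady-state k* = [s/(n + g + δ)]^(1/(1−α)), so the ratio is [ (s_N/(n + g + δ)_N) / (s_K/(n + g + δ)_K) ]^1.8519.
s_N/(n + g + δ)_N = 0.30/0.136 = 2.2059; s_K/(n + g + δ)_K = 0.36/0.136 = 2.6471.
Ratio = (2.2059/2.6471)^1.8519 = 0.8333^1.8519 ≈ 0.7134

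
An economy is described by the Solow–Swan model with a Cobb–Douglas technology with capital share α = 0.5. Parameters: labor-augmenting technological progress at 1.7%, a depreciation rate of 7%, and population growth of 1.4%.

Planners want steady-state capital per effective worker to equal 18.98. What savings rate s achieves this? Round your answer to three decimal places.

At the steady state, Δk = 0, so s·k^α = (n + g + δ)·k.
So s / (n + g + δ) = (k*)^(1−α) = 18.98^0.5 = 4.3566.
Therefore s = 4.3566 × (n + g + δ) = 4.3566 × 0.101 = 0.4400.

s ≈ 0.440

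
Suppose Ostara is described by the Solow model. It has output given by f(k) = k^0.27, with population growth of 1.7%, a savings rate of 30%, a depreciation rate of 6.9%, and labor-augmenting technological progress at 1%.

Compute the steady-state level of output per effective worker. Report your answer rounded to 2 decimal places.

y* ≈ 1.52

In steady state, investment equals break-even investment: s·k^α = (n + g + δ)·k.
Rearranging, k^(1−α) = s / (n + g + δ).
k^0.73 = 0.30 / (0.017 + 0.010 + 0.069) = 0.30 / 0.096 = 3.1250
k* = 3.1250^(1/0.73) ≈ 4.7630
y* = (k*)^α = 4.7630^0.27 ≈ 1.5242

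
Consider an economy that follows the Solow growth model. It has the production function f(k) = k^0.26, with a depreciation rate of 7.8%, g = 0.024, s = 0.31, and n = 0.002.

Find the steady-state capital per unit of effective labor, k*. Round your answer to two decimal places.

k* = 4.38

Steady state requires s·f(k) = (n + g + δ)·k, i.e. s·k^α = (n + g + δ)·k.
Rearranging, k^(1−α) = s / (n + g + δ).
k^0.74 = 0.31 / (0.002 + 0.024 + 0.078) = 0.31 / 0.104 = 2.9808
k* = 2.9808^(1/0.74) ≈ 4.3751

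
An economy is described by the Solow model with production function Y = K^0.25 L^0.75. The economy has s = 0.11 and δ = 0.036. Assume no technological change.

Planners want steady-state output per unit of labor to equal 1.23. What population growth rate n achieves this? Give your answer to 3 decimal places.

In steady state, investment equals break-even investment: s·k^α = (n + δ)·k.
Since y* = [s/(n + δ)]^(α/(1−α)), we have s/(n + δ) = (y*)^((1−α)/α) = 1.23^3 = 1.8609.
Therefore n + δ = s / 1.8609 = 0.11 / 1.8609 = 0.0591, so n = 0.0591 − 0.036 = 0.0231.

n ≈ 0.023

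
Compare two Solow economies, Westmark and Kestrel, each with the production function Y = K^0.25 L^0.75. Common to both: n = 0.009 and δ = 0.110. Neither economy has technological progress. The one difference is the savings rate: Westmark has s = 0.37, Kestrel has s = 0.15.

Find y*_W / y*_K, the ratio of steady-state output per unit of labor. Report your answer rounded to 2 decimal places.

Steady-state y* = [s/(n + δ)]^(α/(1−α)), so the ratio is [ (s_W/(n + δ)_W) / (s_K/(n + δ)_K) ]^0.3333.
s_W/(n + δ)_W = 0.37/0.119 = 3.1092; s_K/(n + δ)_K = 0.15/0.119 = 1.2605.
Ratio = (3.1092/1.2605)^0.3333 = 2.4666^0.3333 ≈ 1.3511

y*_W / y*_K ≈ 1.35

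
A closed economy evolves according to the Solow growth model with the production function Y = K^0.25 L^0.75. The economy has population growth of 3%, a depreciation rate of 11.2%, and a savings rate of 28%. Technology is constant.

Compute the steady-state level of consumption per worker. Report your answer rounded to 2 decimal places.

In steady state, investment equals break-even investment: s·k^α = (n + δ)·k.
Rearranging, k^(1−α) = s / (n + δ).
k^0.75 = 0.28 / (0.030 + 0.112) = 0.28 / 0.142 = 1.9718
k* = 1.9718^(1/0.75) ≈ 2.4726
y* = (k*)^α = 2.4726^0.25 ≈ 1.2540
c* = (1 − s)·y* = (1 − 0.28) × 1.2540 ≈ 0.9029

c* ≈ 0.90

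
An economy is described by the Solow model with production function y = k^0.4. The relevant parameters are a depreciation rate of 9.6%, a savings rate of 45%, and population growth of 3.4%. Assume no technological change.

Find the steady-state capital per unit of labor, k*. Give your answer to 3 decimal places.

k* ≈ 7.921

Steady state requires s·f(k) = (n + δ)·k, i.e. s·k^α = (n + δ)·k.
Dividing both sides by k: k^(1−α) = s / (n + δ).
k^0.6 = 0.45 / (0.034 + 0.096) = 0.45 / 0.130 = 3.4615
k* = 3.4615^(1/0.6) ≈ 7.9209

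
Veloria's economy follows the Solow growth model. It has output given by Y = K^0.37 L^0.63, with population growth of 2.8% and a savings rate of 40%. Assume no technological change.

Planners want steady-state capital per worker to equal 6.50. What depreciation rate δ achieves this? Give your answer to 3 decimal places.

In steady state, investment equals break-even investment: s·k^α = (n + δ)·k.
So s / (n + δ) = (k*)^(1−α) = 6.50^0.63 = 3.2519.
Therefore n + δ = s / 3.2519 = 0.40 / 3.2519 = 0.1230, so δ = 0.1230 − 0.028 = 0.0950.

δ ≈ 0.095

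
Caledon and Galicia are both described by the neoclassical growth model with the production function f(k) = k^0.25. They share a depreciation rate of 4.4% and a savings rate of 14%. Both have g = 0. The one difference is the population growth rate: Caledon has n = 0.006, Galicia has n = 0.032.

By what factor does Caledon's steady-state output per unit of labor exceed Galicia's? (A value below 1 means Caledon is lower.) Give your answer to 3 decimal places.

Steady-state y* = [s/(n + δ)]^(α/(1−α)), so the ratio is [ (s_C/(n + δ)_C) / (s_G/(n + δ)_G) ]^0.3333.
s_C/(n + δ)_C = 0.14/0.050 = 2.8000; s_G/(n + δ)_G = 0.14/0.076 = 1.8421.
Ratio = (2.8000/1.8421)^0.3333 = 1.5200^0.3333 ≈ 1.1498

ratio ≈ 1.150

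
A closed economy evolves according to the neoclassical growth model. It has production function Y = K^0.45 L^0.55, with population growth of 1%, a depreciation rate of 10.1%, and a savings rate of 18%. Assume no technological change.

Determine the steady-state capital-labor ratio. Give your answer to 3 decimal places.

k* ≈ 2.408

Steady state requires s·f(k) = (n + δ)·k, i.e. s·k^α = (n + δ)·k.
Dividing both sides by k: k^(1−α) = s / (n + δ).
k^0.55 = 0.18 / (0.010 + 0.101) = 0.18 / 0.111 = 1.6216
k* = 1.6216^(1/0.55) ≈ 2.4083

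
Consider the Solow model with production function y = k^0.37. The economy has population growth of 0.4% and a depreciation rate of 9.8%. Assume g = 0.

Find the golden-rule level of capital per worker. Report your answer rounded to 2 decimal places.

The golden rule sets f'(k) = n + δ, i.e. α·k^(α−1) = n + δ.
So k^(1−α) = α / (n + δ) = 0.37 / 0.102 = 3.6275.
k_gold = 3.6275^(1/0.63) ≈ 7.7315

k_gold ≈ 7.73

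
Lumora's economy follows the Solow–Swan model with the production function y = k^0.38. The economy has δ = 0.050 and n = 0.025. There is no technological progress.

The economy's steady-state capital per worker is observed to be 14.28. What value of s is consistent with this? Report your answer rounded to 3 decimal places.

s ≈ 0.390

In steady state, investment equals break-even investment: s·k^α = (n + δ)·k.
So s / (n + δ) = (k*)^(1−α) = 14.28^0.62 = 5.1991.
Therefore s = 5.1991 × (n + δ) = 5.1991 × 0.075 = 0.3899.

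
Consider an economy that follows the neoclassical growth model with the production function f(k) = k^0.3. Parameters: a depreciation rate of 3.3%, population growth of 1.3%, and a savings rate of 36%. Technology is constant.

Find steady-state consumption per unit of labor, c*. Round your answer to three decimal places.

c* ≈ 1.546

In steady state, investment equals break-even investment: s·k^α = (n + δ)·k.
Dividing both sides by k: k^(1−α) = s / (n + δ).
k^0.7 = 0.36 / (0.013 + 0.033) = 0.36 / 0.046 = 7.8261
k* = 7.8261^(1/0.7) ≈ 18.9014
y* = (k*)^α = 18.9014^0.3 ≈ 2.4152
c* = (1 − s)·y* = (1 − 0.36) × 2.4152 ≈ 1.5457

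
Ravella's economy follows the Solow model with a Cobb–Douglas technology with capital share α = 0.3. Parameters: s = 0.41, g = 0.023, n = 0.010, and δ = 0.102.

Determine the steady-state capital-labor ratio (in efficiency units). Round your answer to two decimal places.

At the steady state, Δk = 0, so s·k^α = (n + g + δ)·k.
Dividing both sides by k: k^(1−α) = s / (n + g + δ).
k^0.7 = 0.41 / (0.010 + 0.023 + 0.102) = 0.41 / 0.135 = 3.0370
k* = 3.0370^(1/0.7) ≈ 4.8889

k* = 4.89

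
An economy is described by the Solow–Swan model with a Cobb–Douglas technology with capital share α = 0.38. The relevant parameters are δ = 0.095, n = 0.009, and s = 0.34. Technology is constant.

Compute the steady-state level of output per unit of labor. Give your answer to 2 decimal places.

At the steady state, Δk = 0, so s·k^α = (n + δ)·k.
Rearranging, k^(1−α) = s / (n + δ).
k^0.62 = 0.34 / (0.009 + 0.095) = 0.34 / 0.104 = 3.2692
k* = 3.2692^(1/0.62) ≈ 6.7569
y* = (k*)^α = 6.7569^0.38 ≈ 2.0668

y* ≈ 2.07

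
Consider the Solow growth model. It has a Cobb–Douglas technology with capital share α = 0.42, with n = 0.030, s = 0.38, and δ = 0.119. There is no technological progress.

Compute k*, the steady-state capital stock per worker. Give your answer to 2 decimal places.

Steady state requires s·f(k) = (n + δ)·k, i.e. s·k^α = (n + δ)·k.
Rearranging, k^(1−α) = s / (n + δ).
k^0.58 = 0.38 / (0.030 + 0.119) = 0.38 / 0.149 = 2.5503
k* = 2.5503^(1/0.58) ≈ 5.0237

k* ≈ 5.02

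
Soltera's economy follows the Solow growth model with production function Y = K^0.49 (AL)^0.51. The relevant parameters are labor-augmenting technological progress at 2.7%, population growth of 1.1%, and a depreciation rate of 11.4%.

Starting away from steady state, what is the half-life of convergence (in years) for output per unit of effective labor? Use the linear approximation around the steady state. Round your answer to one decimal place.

Near the steady state the convergence rate is λ = (1 − α)(n + g + δ).
λ = (1 − 0.49) × 0.152 = 0.51 × 0.152 = 0.07752
Half-life = ln 2 / λ = 0.6931 / 0.07752 ≈ 8.94 years

t_½ ≈ 8.9 years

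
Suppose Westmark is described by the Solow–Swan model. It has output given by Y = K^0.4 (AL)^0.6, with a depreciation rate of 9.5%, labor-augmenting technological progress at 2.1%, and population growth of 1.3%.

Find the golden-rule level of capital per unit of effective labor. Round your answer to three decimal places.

k_gold ≈ 6.594

The golden rule sets f'(k) = n + g + δ, i.e. α·k^(α−1) = n + g + δ.
So k^(1−α) = α / (n + g + δ) = 0.4 / 0.129 = 3.1008.
k_gold = 3.1008^(1/0.6) ≈ 6.5936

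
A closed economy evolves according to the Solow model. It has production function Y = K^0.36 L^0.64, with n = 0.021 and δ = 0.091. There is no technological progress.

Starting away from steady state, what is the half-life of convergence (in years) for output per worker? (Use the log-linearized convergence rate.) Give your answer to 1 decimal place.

half-life ≈ 9.7 years

Near the steady state the convergence rate is λ = (1 − α)(n + δ).
λ = (1 − 0.36) × 0.112 = 0.64 × 0.112 = 0.07168
Half-life = ln 2 / λ = 0.6931 / 0.07168 ≈ 9.67 years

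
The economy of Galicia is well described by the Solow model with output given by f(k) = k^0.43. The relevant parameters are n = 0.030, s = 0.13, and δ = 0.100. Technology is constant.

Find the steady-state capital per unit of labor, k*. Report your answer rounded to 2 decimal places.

Steady state requires s·f(k) = (n + δ)·k, i.e. s·k^α = (n + δ)·k.
Rearranging, k^(1−α) = s / (n + δ).
k^0.57 = 0.13 / (0.030 + 0.100) = 0.13 / 0.130 = 1.0000
k* = 1.0000^(1/0.57) ≈ 1.0000

k* = 1.00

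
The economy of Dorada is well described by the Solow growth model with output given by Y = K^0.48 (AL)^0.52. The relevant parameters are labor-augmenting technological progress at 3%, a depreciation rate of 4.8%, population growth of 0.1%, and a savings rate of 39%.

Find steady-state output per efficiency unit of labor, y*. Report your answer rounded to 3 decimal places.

At the steady state, Δk = 0, so s·k^α = (n + g + δ)·k.
Rearranging, k^(1−α) = s / (n + g + δ).
k^0.52 = 0.39 / (0.001 + 0.030 + 0.048) = 0.39 / 0.079 = 4.9367
k* = 4.9367^(1/0.52) ≈ 21.5542
y* = (k*)^α = 21.5542^0.48 ≈ 4.3661

y* ≈ 4.366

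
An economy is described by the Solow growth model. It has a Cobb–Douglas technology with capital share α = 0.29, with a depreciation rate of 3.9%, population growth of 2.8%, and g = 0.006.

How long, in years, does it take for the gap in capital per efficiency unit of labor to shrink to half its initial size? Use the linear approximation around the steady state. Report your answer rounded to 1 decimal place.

t_½ ≈ 13.4 years

Near the steady state the convergence rate is λ = (1 − α)(n + g + δ).
λ = (1 − 0.29) × 0.073 = 0.71 × 0.073 = 0.05183
Half-life = ln 2 / λ = 0.6931 / 0.05183 ≈ 13.37 years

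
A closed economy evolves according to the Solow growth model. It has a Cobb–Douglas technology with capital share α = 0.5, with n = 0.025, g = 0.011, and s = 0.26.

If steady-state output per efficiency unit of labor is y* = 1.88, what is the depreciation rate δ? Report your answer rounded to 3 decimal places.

δ ≈ 0.102

In steady state, investment equals break-even investment: s·k^α = (n + g + δ)·k.
Since y* = [s/(n + g + δ)]^(α/(1−α)), we have s/(n + g + δ) = (y*)^((1−α)/α) = 1.88^1 = 1.8800.
Therefore n + g + δ = s / 1.8800 = 0.26 / 1.8800 = 0.1383, so δ = 0.1383 − 0.036 = 0.1023.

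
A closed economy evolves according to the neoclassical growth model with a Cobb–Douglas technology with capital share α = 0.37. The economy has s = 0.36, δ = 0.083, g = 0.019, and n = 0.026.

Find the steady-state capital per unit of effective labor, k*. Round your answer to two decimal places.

In steady state, investment equals break-even investment: s·k^α = (n + g + δ)·k.
Dividing both sides by k: k^(1−α) = s / (n + g + δ).
k^0.63 = 0.36 / (0.026 + 0.019 + 0.083) = 0.36 / 0.128 = 2.8125
k* = 2.8125^(1/0.63) ≈ 5.1623

k* ≈ 5.16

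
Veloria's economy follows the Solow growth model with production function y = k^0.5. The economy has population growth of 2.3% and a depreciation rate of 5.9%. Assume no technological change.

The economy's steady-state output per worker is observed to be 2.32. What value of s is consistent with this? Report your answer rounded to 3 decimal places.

In steady state, investment equals break-even investment: s·k^α = (n + δ)·k.
Since y* = [s/(n + δ)]^(α/(1−α)), we have s/(n + δ) = (y*)^((1−α)/α) = 2.32^1 = 2.3200.
Therefore s = 2.3200 × (n + δ) = 2.3200 × 0.082 = 0.1902.

s ≈ 0.190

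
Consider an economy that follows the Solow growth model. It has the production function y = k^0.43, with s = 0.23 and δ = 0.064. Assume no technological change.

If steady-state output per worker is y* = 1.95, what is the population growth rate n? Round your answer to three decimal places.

In steady state, investment equals break-even investment: s·k^α = (n + δ)·k.
Since y* = [s/(n + δ)]^(α/(1−α)), we have s/(n + δ) = (y*)^((1−α)/α) = 1.95^1.3256 = 2.4236.
Therefore n + δ = s / 2.4236 = 0.23 / 2.4236 = 0.0949, so n = 0.0949 − 0.064 = 0.0309.

n ≈ 0.031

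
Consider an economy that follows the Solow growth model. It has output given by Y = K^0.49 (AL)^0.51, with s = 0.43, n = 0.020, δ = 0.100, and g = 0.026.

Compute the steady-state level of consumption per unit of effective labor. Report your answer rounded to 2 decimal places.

Steady state requires s·f(k) = (n + g + δ)·k, i.e. s·k^α = (n + g + δ)·k.
Rearranging, k^(1−α) = s / (n + g + δ).
k^0.51 = 0.43 / (0.020 + 0.026 + 0.100) = 0.43 / 0.146 = 2.9452
k* = 2.9452^(1/0.51) ≈ 8.3144
y* = (k*)^α = 8.3144^0.49 ≈ 2.8230
c* = (1 − s)·y* = (1 − 0.43) × 2.8230 ≈ 1.6091

c* = 1.61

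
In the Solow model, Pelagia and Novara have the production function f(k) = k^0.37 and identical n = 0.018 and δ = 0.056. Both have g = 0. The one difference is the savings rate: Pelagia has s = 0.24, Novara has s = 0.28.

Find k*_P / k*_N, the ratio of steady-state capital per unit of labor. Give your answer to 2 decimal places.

Steady-state k* = [s/(n + δ)]^(1/(1−α)), so the ratio is [ (s_P/(n + δ)_P) / (s_N/(n + δ)_N) ]^1.5873.
s_P/(n + δ)_P = 0.24/0.074 = 3.2432; s_N/(n + δ)_N = 0.28/0.074 = 3.7838.
Ratio = (3.2432/3.7838)^1.5873 = 0.8571^1.5873 ≈ 0.7829

k*_P / k*_N ≈ 0.78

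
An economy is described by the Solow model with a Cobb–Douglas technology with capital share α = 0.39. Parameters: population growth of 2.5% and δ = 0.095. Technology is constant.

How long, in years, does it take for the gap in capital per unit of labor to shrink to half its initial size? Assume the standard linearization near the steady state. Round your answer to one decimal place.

Near the steady state the convergence rate is λ = (1 − α)(n + δ).
λ = (1 − 0.39) × 0.120 = 0.61 × 0.120 = 0.0732
Half-life = ln 2 / λ = 0.6931 / 0.0732 ≈ 9.47 years

t_½ ≈ 9.5 years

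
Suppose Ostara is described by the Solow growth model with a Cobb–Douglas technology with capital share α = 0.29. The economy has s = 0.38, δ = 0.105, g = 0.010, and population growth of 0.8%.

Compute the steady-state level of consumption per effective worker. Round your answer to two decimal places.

c* = 0.98

Steady state requires s·f(k) = (n + g + δ)·k, i.e. s·k^α = (n + g + δ)·k.
Rearranging, k^(1−α) = s / (n + g + δ).
k^0.71 = 0.38 / (0.008 + 0.010 + 0.105) = 0.38 / 0.123 = 3.0894
k* = 3.0894^(1/0.71) ≈ 4.8974
y* = (k*)^α = 4.8974^0.29 ≈ 1.5852
c* = (1 − s)·y* = (1 − 0.38) × 1.5852 ≈ 0.9828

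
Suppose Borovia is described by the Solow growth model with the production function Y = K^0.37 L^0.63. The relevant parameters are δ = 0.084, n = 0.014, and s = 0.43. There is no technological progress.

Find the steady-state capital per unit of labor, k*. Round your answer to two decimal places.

k* = 10.46

In steady state, investment equals break-even investment: s·k^α = (n + δ)·k.
Rearranging, k^(1−α) = s / (n + δ).
k^0.63 = 0.43 / (0.014 + 0.084) = 0.43 / 0.098 = 4.3878
k* = 4.3878^(1/0.63) ≈ 10.4578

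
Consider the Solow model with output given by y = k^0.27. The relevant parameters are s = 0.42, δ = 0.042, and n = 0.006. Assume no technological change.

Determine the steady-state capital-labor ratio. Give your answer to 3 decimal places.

k* ≈ 19.517

In steady state, investment equals break-even investment: s·k^α = (n + δ)·k.
Rearranging, k^(1−α) = s / (n + δ).
k^0.73 = 0.42 / (0.006 + 0.042) = 0.42 / 0.048 = 8.7500
k* = 8.7500^(1/0.73) ≈ 19.5174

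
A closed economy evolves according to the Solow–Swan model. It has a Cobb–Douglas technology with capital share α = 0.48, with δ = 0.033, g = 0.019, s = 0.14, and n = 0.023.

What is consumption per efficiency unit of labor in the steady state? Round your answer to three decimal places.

c* = 1.530

In steady state, investment equals break-even investment: s·k^α = (n + g + δ)·k.
Rearranging, k^(1−α) = s / (n + g + δ).
k^0.52 = 0.14 / (0.023 + 0.019 + 0.033) = 0.14 / 0.075 = 1.8667
k* = 1.8667^(1/0.52) ≈ 3.3212
y* = (k*)^α = 3.3212^0.48 ≈ 1.7792
c* = (1 − s)·y* = (1 − 0.14) × 1.7792 ≈ 1.5301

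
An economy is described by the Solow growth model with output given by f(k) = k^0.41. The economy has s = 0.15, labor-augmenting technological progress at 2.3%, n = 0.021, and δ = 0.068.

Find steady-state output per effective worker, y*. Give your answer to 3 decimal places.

y* ≈ 1.225

Steady state requires s·f(k) = (n + g + δ)·k, i.e. s·k^α = (n + g + δ)·k.
Rearranging, k^(1−α) = s / (n + g + δ).
k^0.59 = 0.15 / (0.021 + 0.023 + 0.068) = 0.15 / 0.112 = 1.3393
k* = 1.3393^(1/0.59) ≈ 1.6408
y* = (k*)^α = 1.6408^0.41 ≈ 1.2251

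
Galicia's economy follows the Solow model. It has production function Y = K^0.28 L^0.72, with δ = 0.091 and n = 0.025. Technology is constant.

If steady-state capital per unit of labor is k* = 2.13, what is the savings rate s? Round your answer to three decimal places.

s ≈ 0.200

Steady state requires s·f(k) = (n + δ)·k, i.e. s·k^α = (n + δ)·k.
So s / (n + δ) = (k*)^(1−α) = 2.13^0.72 = 1.7236.
Therefore s = 1.7236 × (n + δ) = 1.7236 × 0.116 = 0.1999.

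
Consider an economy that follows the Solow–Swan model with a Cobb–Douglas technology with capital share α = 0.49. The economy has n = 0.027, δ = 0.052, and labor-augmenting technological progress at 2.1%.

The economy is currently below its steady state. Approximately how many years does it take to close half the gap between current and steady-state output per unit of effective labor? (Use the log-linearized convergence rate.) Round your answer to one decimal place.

Near the steady state the convergence rate is λ = (1 − α)(n + g + δ).
λ = (1 − 0.49) × 0.100 = 0.51 × 0.100 = 0.0510
Half-life = ln 2 / λ = 0.6931 / 0.0510 ≈ 13.59 years

about 13.6 years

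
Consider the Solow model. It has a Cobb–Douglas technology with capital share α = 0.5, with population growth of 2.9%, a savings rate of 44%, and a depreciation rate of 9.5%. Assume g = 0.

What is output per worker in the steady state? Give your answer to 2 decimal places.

y* = 3.55

At the steady state, Δk = 0, so s·k^α = (n + δ)·k.
Dividing both sides by k: k^(1−α) = s / (n + δ).
k^0.5 = 0.44 / (0.029 + 0.095) = 0.44 / 0.124 = 3.5484
k* = 3.5484^(1/0.5) ≈ 12.5911
y* = (k*)^α = 12.5911^0.5 ≈ 3.5484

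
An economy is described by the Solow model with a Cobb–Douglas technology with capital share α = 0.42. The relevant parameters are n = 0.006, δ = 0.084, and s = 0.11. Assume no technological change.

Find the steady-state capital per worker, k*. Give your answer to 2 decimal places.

Steady state requires s·f(k) = (n + δ)·k, i.e. s·k^α = (n + δ)·k.
Dividing both sides by k: k^(1−α) = s / (n + δ).
k^0.58 = 0.11 / (0.006 + 0.084) = 0.11 / 0.090 = 1.2222
k* = 1.2222^(1/0.58) ≈ 1.4133

k* ≈ 1.41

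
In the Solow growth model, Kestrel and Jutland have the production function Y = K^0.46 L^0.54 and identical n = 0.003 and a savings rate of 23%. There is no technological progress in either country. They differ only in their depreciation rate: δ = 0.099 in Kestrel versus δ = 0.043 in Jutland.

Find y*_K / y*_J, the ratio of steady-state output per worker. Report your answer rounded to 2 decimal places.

ratio ≈ 0.51

Steady-state y* = [s/(n + δ)]^(α/(1−α)), so the ratio is [ (s_K/(n + δ)_K) / (s_J/(n + δ)_J) ]^0.8519.
s_K/(n + δ)_K = 0.23/0.102 = 2.2549; s_J/(n + δ)_J = 0.23/0.046 = 5.0000.
Ratio = (2.2549/5.0000)^0.8519 = 0.4510^0.8519 ≈ 0.5074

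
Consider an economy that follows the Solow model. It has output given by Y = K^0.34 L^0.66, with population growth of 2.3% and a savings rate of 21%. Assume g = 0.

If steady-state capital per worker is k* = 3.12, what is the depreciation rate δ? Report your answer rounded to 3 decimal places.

δ ≈ 0.076

Steady state requires s·f(k) = (n + δ)·k, i.e. s·k^α = (n + δ)·k.
So s / (n + δ) = (k*)^(1−α) = 3.12^0.66 = 2.1191.
Therefore n + δ = s / 2.1191 = 0.21 / 2.1191 = 0.0991, so δ = 0.0991 − 0.023 = 0.0761.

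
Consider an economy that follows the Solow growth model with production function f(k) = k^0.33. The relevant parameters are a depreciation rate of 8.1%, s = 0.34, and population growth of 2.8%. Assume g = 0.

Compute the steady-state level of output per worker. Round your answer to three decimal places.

y* ≈ 1.751

In steady state, investment equals break-even investment: s·k^α = (n + δ)·k.
Rearranging, k^(1−α) = s / (n + δ).
k^0.67 = 0.34 / (0.028 + 0.081) = 0.34 / 0.109 = 3.1193
k* = 3.1193^(1/0.67) ≈ 5.4626
y* = (k*)^α = 5.4626^0.33 ≈ 1.7512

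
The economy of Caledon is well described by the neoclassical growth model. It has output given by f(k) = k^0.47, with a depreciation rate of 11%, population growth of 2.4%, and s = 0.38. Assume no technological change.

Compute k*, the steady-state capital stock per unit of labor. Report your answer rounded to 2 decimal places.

Steady state requires s·f(k) = (n + δ)·k, i.e. s·k^α = (n + δ)·k.
Rearranging, k^(1−α) = s / (n + δ).
k^0.53 = 0.38 / (0.024 + 0.110) = 0.38 / 0.134 = 2.8358
k* = 2.8358^(1/0.53) ≈ 7.1467

k* ≈ 7.15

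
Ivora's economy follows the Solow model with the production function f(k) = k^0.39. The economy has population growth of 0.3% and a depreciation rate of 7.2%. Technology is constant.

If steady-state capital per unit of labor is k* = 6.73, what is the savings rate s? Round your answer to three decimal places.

s ≈ 0.240

Steady state requires s·f(k) = (n + δ)·k, i.e. s·k^α = (n + δ)·k.
So s / (n + δ) = (k*)^(1−α) = 6.73^0.61 = 3.1996.
Therefore s = 3.1996 × (n + δ) = 3.1996 × 0.075 = 0.2400.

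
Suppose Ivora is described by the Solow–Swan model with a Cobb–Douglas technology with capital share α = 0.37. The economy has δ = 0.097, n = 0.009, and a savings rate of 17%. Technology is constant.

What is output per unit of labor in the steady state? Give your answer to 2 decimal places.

y* = 1.32

Steady state requires s·f(k) = (n + δ)·k, i.e. s·k^α = (n + δ)·k.
Rearranging, k^(1−α) = s / (n + δ).
k^0.63 = 0.17 / (0.009 + 0.097) = 0.17 / 0.106 = 1.6038
k* = 1.6038^(1/0.63) ≈ 2.1166
y* = (k*)^α = 2.1166^0.37 ≈ 1.3197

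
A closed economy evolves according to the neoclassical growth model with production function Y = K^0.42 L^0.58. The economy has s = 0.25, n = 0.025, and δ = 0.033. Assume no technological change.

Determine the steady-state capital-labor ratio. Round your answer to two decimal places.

k* ≈ 12.42

In steady state, investment equals break-even investment: s·k^α = (n + δ)·k.
Dividing both sides by k: k^(1−α) = s / (n + δ).
k^0.58 = 0.25 / (0.025 + 0.033) = 0.25 / 0.058 = 4.3103
k* = 4.3103^(1/0.58) ≈ 12.4159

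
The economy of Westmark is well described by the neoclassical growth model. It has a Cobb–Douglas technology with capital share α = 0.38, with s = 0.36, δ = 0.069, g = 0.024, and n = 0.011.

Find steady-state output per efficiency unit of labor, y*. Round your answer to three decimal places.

y* = 2.141

In steady state, investment equals break-even investment: s·k^α = (n + g + δ)·k.
Dividing both sides by k: k^(1−α) = s / (n + g + δ).
k^0.62 = 0.36 / (0.011 + 0.024 + 0.069) = 0.36 / 0.104 = 3.4615
k* = 3.4615^(1/0.62) ≈ 7.4094
y* = (k*)^α = 7.4094^0.38 ≈ 2.1405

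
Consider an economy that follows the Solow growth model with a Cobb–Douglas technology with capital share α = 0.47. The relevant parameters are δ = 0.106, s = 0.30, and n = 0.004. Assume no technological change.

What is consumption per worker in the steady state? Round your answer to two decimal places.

c* ≈ 1.70

At the steady state, Δk = 0, so s·k^α = (n + δ)·k.
Dividing both sides by k: k^(1−α) = s / (n + δ).
k^0.53 = 0.30 / (0.004 + 0.106) = 0.30 / 0.110 = 2.7273
k* = 2.7273^(1/0.53) ≈ 6.6395
y* = (k*)^α = 6.6395^0.47 ≈ 2.4345
c* = (1 − s)·y* = (1 − 0.30) × 2.4345 ≈ 1.7042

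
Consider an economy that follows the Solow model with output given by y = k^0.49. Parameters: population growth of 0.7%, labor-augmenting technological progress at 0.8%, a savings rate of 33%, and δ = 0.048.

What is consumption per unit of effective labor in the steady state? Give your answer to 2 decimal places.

Steady state requires s·f(k) = (n + g + δ)·k, i.e. s·k^α = (n + g + δ)·k.
Dividing both sides by k: k^(1−α) = s / (n + g + δ).
k^0.51 = 0.33 / (0.007 + 0.008 + 0.048) = 0.33 / 0.063 = 5.2381
k* = 5.2381^(1/0.51) ≈ 25.7125
y* = (k*)^α = 25.7125^0.49 ≈ 4.9087
c* = (1 − s)·y* = (1 − 0.33) × 4.9087 ≈ 3.2888

c* ≈ 3.29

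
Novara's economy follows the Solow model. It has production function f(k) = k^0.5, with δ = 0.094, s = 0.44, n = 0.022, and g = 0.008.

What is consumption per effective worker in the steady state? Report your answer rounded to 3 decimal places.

At the steady state, Δk = 0, so s·k^α = (n + g + δ)·k.
Rearranging, k^(1−α) = s / (n + g + δ).
k^0.5 = 0.44 / (0.022 + 0.008 + 0.094) = 0.44 / 0.124 = 3.5484
k* = 3.5484^(1/0.5) ≈ 12.5911
y* = (k*)^α = 12.5911^0.5 ≈ 3.5484
c* = (1 − s)·y* = (1 − 0.44) × 3.5484 ≈ 1.9871

c* ≈ 1.987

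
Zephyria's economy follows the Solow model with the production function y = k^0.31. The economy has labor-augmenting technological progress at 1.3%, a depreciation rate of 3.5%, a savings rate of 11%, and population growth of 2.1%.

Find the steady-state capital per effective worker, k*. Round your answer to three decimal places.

k* = 1.966

In steady state, investment equals break-even investment: s·k^α = (n + g + δ)·k.
Rearranging, k^(1−α) = s / (n + g + δ).
k^0.69 = 0.11 / (0.021 + 0.013 + 0.035) = 0.11 / 0.069 = 1.5942
k* = 1.5942^(1/0.69) ≈ 1.9658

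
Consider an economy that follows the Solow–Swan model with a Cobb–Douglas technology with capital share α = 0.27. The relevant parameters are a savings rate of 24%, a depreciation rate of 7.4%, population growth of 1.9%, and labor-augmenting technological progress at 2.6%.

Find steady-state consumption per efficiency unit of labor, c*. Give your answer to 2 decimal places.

c* ≈ 0.99

In steady state, investment equals break-even investment: s·k^α = (n + g + δ)·k.
Rearranging, k^(1−α) = s / (n + g + δ).
k^0.73 = 0.24 / (0.019 + 0.026 + 0.074) = 0.24 / 0.119 = 2.0168
k* = 2.0168^(1/0.73) ≈ 2.6142
y* = (k*)^α = 2.6142^0.27 ≈ 1.2962
c* = (1 − s)·y* = (1 − 0.24) × 1.2962 ≈ 0.9851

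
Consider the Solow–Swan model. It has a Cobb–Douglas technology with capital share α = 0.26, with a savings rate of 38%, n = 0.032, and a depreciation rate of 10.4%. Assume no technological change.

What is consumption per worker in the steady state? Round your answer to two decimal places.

c* = 0.89

In steady state, investment equals break-even investment: s·k^α = (n + δ)·k.
Dividing both sides by k: k^(1−α) = s / (n + δ).
k^0.74 = 0.38 / (0.032 + 0.104) = 0.38 / 0.136 = 2.7941
k* = 2.7941^(1/0.74) ≈ 4.0089
y* = (k*)^α = 4.0089^0.26 ≈ 1.4348
c* = (1 − s)·y* = (1 − 0.38) × 1.4348 ≈ 0.8896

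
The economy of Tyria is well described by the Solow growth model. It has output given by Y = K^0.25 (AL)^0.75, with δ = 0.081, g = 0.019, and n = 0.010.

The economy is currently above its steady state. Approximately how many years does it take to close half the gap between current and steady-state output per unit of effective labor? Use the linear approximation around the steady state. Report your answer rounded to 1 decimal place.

Near the steady state the convergence rate is λ = (1 − α)(n + g + δ).
λ = (1 − 0.25) × 0.110 = 0.75 × 0.110 = 0.0825
Half-life = ln 2 / λ = 0.6931 / 0.0825 ≈ 8.40 years

about 8.4 years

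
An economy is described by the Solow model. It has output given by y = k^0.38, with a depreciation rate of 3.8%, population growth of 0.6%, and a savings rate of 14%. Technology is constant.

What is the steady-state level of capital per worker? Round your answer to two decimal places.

In steady state, investment equals break-even investment: s·k^α = (n + δ)·k.
Dividing both sides by k: k^(1−α) = s / (n + δ).
k^0.62 = 0.14 / (0.006 + 0.038) = 0.14 / 0.044 = 3.1818
k* = 3.1818^(1/0.62) ≈ 6.4679

k* = 6.47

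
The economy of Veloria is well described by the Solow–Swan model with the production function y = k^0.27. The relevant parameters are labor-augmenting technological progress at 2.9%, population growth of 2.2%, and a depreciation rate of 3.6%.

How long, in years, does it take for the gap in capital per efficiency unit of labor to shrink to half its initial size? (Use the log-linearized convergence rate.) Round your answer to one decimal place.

Near the steady state the convergence rate is λ = (1 − α)(n + g + δ).
λ = (1 − 0.27) × 0.087 = 0.73 × 0.087 = 0.06351
Half-life = ln 2 / λ = 0.6931 / 0.06351 ≈ 10.91 years

half-life ≈ 10.9 years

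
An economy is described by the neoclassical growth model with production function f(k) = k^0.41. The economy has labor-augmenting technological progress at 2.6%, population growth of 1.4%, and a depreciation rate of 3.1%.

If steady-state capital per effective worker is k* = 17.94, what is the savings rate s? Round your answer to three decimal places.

In steady state, investment equals break-even investment: s·k^α = (n + g + δ)·k.
So s / (n + g + δ) = (k*)^(1−α) = 17.94^0.59 = 5.4923.
Therefore s = 5.4923 × (n + g + δ) = 5.4923 × 0.071 = 0.3900.

s ≈ 0.390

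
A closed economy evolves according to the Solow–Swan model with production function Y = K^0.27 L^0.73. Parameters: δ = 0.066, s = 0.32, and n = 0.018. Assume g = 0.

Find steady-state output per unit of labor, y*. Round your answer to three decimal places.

At the steady state, Δk = 0, so s·k^α = (n + δ)·k.
Dividing both sides by k: k^(1−α) = s / (n + δ).
k^0.73 = 0.32 / (0.018 + 0.066) = 0.32 / 0.084 = 3.8095
k* = 3.8095^(1/0.73) ≈ 6.2475
y* = (k*)^α = 6.2475^0.27 ≈ 1.6400

y* = 1.640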